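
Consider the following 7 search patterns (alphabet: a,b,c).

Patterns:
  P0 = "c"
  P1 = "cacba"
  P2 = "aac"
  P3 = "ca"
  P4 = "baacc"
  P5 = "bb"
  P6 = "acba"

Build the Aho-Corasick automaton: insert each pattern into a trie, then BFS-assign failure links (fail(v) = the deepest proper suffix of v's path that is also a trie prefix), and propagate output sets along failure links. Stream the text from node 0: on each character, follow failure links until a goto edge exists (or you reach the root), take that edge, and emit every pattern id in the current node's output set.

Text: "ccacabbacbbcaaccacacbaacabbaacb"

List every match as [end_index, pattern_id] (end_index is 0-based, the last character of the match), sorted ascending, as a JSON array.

Build:
Trie nodes:
  n0 'ε': a→6 b→9 c→1
  n1 'c': a→2  ←P0
  n2 'ca': c→3  ←P3
  n3 'cac': b→4
  n4 'cacb': a→5
  n5 'cacba': ·  ←P1
  n6 'a': a→7 c→15
  n7 'aa': c→8
  n8 'aac': ·  ←P2
  n9 'b': a→10 b→14
  n10 'ba': a→11
  n11 'baa': c→12
  n12 'baac': c→13
  n13 'baacc': ·  ←P4
  n14 'bb': ·  ←P5
  n15 'ac': b→16
  n16 'acb': a→17
  n17 'acba': ·  ←P6

Failure links (BFS by depth):
  fail(1) 'c': from fail(0)=0 chase 'c': 0 ⇒ 0;  out={0}∪out(0)={0}
  fail(6) 'a': from fail(0)=0 chase 'a': 0 ⇒ 0;  out=∅∪out(0)=∅
  fail(9) 'b': from fail(0)=0 chase 'b': 0 ⇒ 0;  out=∅∪out(0)=∅
  fail(2) 'ca': from fail(1)=0 chase 'a': 0 ⇒ 6;  out={3}∪out(6)={3}
  fail(7) 'aa': from fail(6)=0 chase 'a': 0 ⇒ 6;  out=∅∪out(6)=∅
  fail(10) 'ba': from fail(9)=0 chase 'a': 0 ⇒ 6;  out=∅∪out(6)=∅
  fail(14) 'bb': from fail(9)=0 chase 'b': 0 ⇒ 9;  out={5}∪out(9)={5}
  fail(15) 'ac': from fail(6)=0 chase 'c': 0 ⇒ 1;  out=∅∪out(1)={0}
  fail(3) 'cac': from fail(2)=6 chase 'c': 6 ⇒ 15;  out=∅∪out(15)={0}
  fail(8) 'aac': from fail(7)=6 chase 'c': 6 ⇒ 15;  out={2}∪out(15)={0,2}
  fail(11) 'baa': from fail(10)=6 chase 'a': 6 ⇒ 7;  out=∅∪out(7)=∅
  fail(16) 'acb': from fail(15)=1 chase 'b': 1→0 ⇒ 9;  out=∅∪out(9)=∅
  fail(4) 'cacb': from fail(3)=15 chase 'b': 15 ⇒ 16;  out=∅∪out(16)=∅
  fail(12) 'baac': from fail(11)=7 chase 'c': 7 ⇒ 8;  out=∅∪out(8)={0,2}
  fail(17) 'acba': from fail(16)=9 chase 'a': 9 ⇒ 10;  out={6}∪out(10)={6}
  fail(5) 'cacba': from fail(4)=16 chase 'a': 16 ⇒ 17;  out={1}∪out(17)={1,6}
  fail(13) 'baacc': from fail(12)=8 chase 'c': 8→15→1→0 ⇒ 1;  out={4}∪out(1)={0,4}

Scan:
[0] read 'c'  n0⇒n1  emit P0@[0:0]
[1] read 'c'  n1⇒n1 (via fail)  emit P0@[1:1]
[2] read 'a'  n1⇒n2  emit P3@[1:2]
[3] read 'c'  n2⇒n3  emit P0@[3:3]
[4] read 'a'  n3⇒n2 (via fail)  emit P3@[3:4]
[5] read 'b'  n2⇒n9 (via fail)
[6] read 'b'  n9⇒n14  emit P5@[5:6]
[7] read 'a'  n14⇒n10 (via fail)
[8] read 'c'  n10⇒n15 (via fail)  emit P0@[8:8]
[9] read 'b'  n15⇒n16
[10] read 'b'  n16⇒n14 (via fail)  emit P5@[9:10]
[11] read 'c'  n14⇒n1 (via fail)  emit P0@[11:11]
[12] read 'a'  n1⇒n2  emit P3@[11:12]
[13] read 'a'  n2⇒n7 (via fail)
[14] read 'c'  n7⇒n8  emit P0@[14:14],P2@[12:14]
[15] read 'c'  n8⇒n1 (via fail)  emit P0@[15:15]
[16] read 'a'  n1⇒n2  emit P3@[15:16]
[17] read 'c'  n2⇒n3  emit P0@[17:17]
[18] read 'a'  n3⇒n2 (via fail)  emit P3@[17:18]
[19] read 'c'  n2⇒n3  emit P0@[19:19]
[20] read 'b'  n3⇒n4
[21] read 'a'  n4⇒n5  emit P1@[17:21],P6@[18:21]
[22] read 'a'  n5⇒n11 (via fail)
[23] read 'c'  n11⇒n12  emit P0@[23:23],P2@[21:23]
[24] read 'a'  n12⇒n2 (via fail)  emit P3@[23:24]
[25] read 'b'  n2⇒n9 (via fail)
[26] read 'b'  n9⇒n14  emit P5@[25:26]
[27] read 'a'  n14⇒n10 (via fail)
[28] read 'a'  n10⇒n11
[29] read 'c'  n11⇒n12  emit P0@[29:29],P2@[27:29]
[30] read 'b'  n12⇒n16 (via fail)

Matches: [[0,0],[1,0],[2,3],[3,0],[4,3],[6,5],[8,0],[10,5],[11,0],[12,3],[14,0],[14,2],[15,0],[16,3],[17,0],[18,3],[19,0],[21,1],[21,6],[23,0],[23,2],[24,3],[26,5],[29,0],[29,2]]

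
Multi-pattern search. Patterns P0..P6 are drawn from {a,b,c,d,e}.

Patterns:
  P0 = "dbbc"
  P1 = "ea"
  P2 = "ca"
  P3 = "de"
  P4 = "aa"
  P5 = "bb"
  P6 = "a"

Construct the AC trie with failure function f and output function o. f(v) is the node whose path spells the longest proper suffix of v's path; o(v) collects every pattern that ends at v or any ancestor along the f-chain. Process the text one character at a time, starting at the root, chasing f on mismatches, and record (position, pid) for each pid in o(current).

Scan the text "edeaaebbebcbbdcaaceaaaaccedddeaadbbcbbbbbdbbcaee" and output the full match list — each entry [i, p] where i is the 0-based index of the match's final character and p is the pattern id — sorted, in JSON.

Build automaton:
Trie (insert patterns):
  n0 'ε': a→10 b→12 c→7 d→1 e→5
  n1 'd': b→2 e→9
  n2 'db': b→3
  n3 'dbb': c→4
  n4 'dbbc': ·  ←P0
  n5 'e': a→6
  n6 'ea': ·  ←P1
  n7 'c': a→8
  n8 'ca': ·  ←P2
  n9 'de': ·  ←P3
  n10 'a': a→11  ←P6
  n11 'aa': ·  ←P4
  n12 'b': b→13
  n13 'bb': ·  ←P5

Failure links (BFS by depth):
  fail(1) 'd': from fail(0)=0 chase 'd': 0 ⇒ 0;  out=∅∪out(0)=∅
  fail(5) 'e': from fail(0)=0 chase 'e': 0 ⇒ 0;  out=∅∪out(0)=∅
  fail(7) 'c': from fail(0)=0 chase 'c': 0 ⇒ 0;  out=∅∪out(0)=∅
  fail(10) 'a': from fail(0)=0 chase 'a': 0 ⇒ 0;  out={6}∪out(0)={6}
  fail(12) 'b': from fail(0)=0 chase 'b': 0 ⇒ 0;  out=∅∪out(0)=∅
  fail(2) 'db': from fail(1)=0 chase 'b': 0 ⇒ 12;  out=∅∪out(12)=∅
  fail(6) 'ea': from fail(5)=0 chase 'a': 0 ⇒ 10;  out={1}∪out(10)={1,6}
  fail(8) 'ca': from fail(7)=0 chase 'a': 0 ⇒ 10;  out={2}∪out(10)={2,6}
  fail(9) 'de': from fail(1)=0 chase 'e': 0 ⇒ 5;  out={3}∪out(5)={3}
  fail(11) 'aa': from fail(10)=0 chase 'a': 0 ⇒ 10;  out={4}∪out(10)={4,6}
  fail(13) 'bb': from fail(12)=0 chase 'b': 0 ⇒ 12;  out={5}∪out(12)={5}
  fail(3) 'dbb': from fail(2)=12 chase 'b': 12 ⇒ 13;  out=∅∪out(13)={5}
  fail(4) 'dbbc': from fail(3)=13 chase 'c': 13→12→0 ⇒ 7;  out={0}∪out(7)={0}

Text stream:
pos 0 'e': at 5
pos 1 'd': at 1 ·f
pos 2 'e': at 9  ** P3@[1:2]
pos 3 'a': at 6 ·f  ** P1@[2:3],P6@[3:3]
pos 4 'a': at 11 ·f  ** P4@[3:4],P6@[4:4]
pos 5 'e': at 5 ·f
pos 6 'b': at 12 ·f
pos 7 'b': at 13  ** P5@[6:7]
pos 8 'e': at 5 ·f
pos 9 'b': at 12 ·f
pos 10 'c': at 7 ·f
pos 11 'b': at 12 ·f
pos 12 'b': at 13  ** P5@[11:12]
pos 13 'd': at 1 ·f
pos 14 'c': at 7 ·f
pos 15 'a': at 8  ** P2@[14:15],P6@[15:15]
pos 16 'a': at 11 ·f  ** P4@[15:16],P6@[16:16]
pos 17 'c': at 7 ·f
pos 18 'e': at 5 ·f
pos 19 'a': at 6  ** P1@[18:19],P6@[19:19]
pos 20 'a': at 11 ·f  ** P4@[19:20],P6@[20:20]
pos 21 'a': at 11 ·f  ** P4@[20:21],P6@[21:21]
pos 22 'a': at 11 ·f  ** P4@[21:22],P6@[22:22]
pos 23 'c': at 7 ·f
pos 24 'c': at 7 ·f
pos 25 'e': at 5 ·f
pos 26 'd': at 1 ·f
pos 27 'd': at 1 ·f
pos 28 'd': at 1 ·f
pos 29 'e': at 9  ** P3@[28:29]
pos 30 'a': at 6 ·f  ** P1@[29:30],P6@[30:30]
pos 31 'a': at 11 ·f  ** P4@[30:31],P6@[31:31]
pos 32 'd': at 1 ·f
pos 33 'b': at 2
pos 34 'b': at 3  ** P5@[33:34]
pos 35 'c': at 4  ** P0@[32:35]
pos 36 'b': at 12 ·f
pos 37 'b': at 13  ** P5@[36:37]
pos 38 'b': at 13 ·f  ** P5@[37:38]
pos 39 'b': at 13 ·f  ** P5@[38:39]
pos 40 'b': at 13 ·f  ** P5@[39:40]
pos 41 'd': at 1 ·f
pos 42 'b': at 2
pos 43 'b': at 3  ** P5@[42:43]
pos 44 'c': at 4  ** P0@[41:44]
pos 45 'a': at 8 ·f  ** P2@[44:45],P6@[45:45]
pos 46 'e': at 5 ·f
pos 47 'e': at 5 ·f

Matches: [[2,3],[3,1],[3,6],[4,4],[4,6],[7,5],[12,5],[15,2],[15,6],[16,4],[16,6],[19,1],[19,6],[20,4],[20,6],[21,4],[21,6],[22,4],[22,6],[29,3],[30,1],[30,6],[31,4],[31,6],[34,5],[35,0],[37,5],[38,5],[39,5],[40,5],[43,5],[44,0],[45,2],[45,6]]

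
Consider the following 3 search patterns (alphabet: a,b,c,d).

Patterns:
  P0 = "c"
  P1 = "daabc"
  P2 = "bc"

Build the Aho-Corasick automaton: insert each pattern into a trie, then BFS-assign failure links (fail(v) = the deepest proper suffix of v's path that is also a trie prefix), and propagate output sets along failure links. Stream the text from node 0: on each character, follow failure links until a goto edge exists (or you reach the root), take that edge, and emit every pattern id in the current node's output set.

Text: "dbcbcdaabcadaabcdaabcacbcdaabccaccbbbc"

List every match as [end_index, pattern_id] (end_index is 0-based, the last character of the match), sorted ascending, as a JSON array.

Build:
Trie (insert patterns):
  n0 'ε': b→7 c→1 d→2
  n1 'c': ·  ←P0
  n2 'd': a→3
  n3 'da': a→4
  n4 'daa': b→5
  n5 'daab': c→6
  n6 'daabc': ·  ←P1
  n7 'b': c→8
  n8 'bc': ·  ←P2

BFS fail/out derivation:
  fail(1) 'c': from fail(0)=0 chase 'c': 0 ⇒ 0;  out={0}∪out(0)={0}
  fail(2) 'd': from fail(0)=0 chase 'd': 0 ⇒ 0;  out=∅∪out(0)=∅
  fail(7) 'b': from fail(0)=0 chase 'b': 0 ⇒ 0;  out=∅∪out(0)=∅
  fail(3) 'da': from fail(2)=0 chase 'a': 0 ⇒ 0;  out=∅∪out(0)=∅
  fail(8) 'bc': from fail(7)=0 chase 'c': 0 ⇒ 1;  out={2}∪out(1)={0,2}
  fail(4) 'daa': from fail(3)=0 chase 'a': 0 ⇒ 0;  out=∅∪out(0)=∅
  fail(5) 'daab': from fail(4)=0 chase 'b': 0 ⇒ 7;  out=∅∪out(7)=∅
  fail(6) 'daabc': from fail(5)=7 chase 'c': 7 ⇒ 8;  out={1}∪out(8)={0,1,2}

Scan:
i=0 'd': node 0→2
i=1 'b': node 2→7 (fail-walked)
i=2 'c': node 7→8  → match P0@[2:2],P2@[1:2]
i=3 'b': node 8→7 (fail-walked)
i=4 'c': node 7→8  → match P0@[4:4],P2@[3:4]
i=5 'd': node 8→2 (fail-walked)
i=6 'a': node 2→3
i=7 'a': node 3→4
i=8 'b': node 4→5
i=9 'c': node 5→6  → match P0@[9:9],P1@[5:9],P2@[8:9]
i=10 'a': node 6→0 (fail-walked)
i=11 'd': node 0→2
i=12 'a': node 2→3
i=13 'a': node 3→4
i=14 'b': node 4→5
i=15 'c': node 5→6  → match P0@[15:15],P1@[11:15],P2@[14:15]
i=16 'd': node 6→2 (fail-walked)
i=17 'a': node 2→3
i=18 'a': node 3→4
i=19 'b': node 4→5
i=20 'c': node 5→6  → match P0@[20:20],P1@[16:20],P2@[19:20]
i=21 'a': node 6→0 (fail-walked)
i=22 'c': node 0→1  → match P0@[22:22]
i=23 'b': node 1→7 (fail-walked)
i=24 'c': node 7→8  → match P0@[24:24],P2@[23:24]
i=25 'd': node 8→2 (fail-walked)
i=26 'a': node 2→3
i=27 'a': node 3→4
i=28 'b': node 4→5
i=29 'c': node 5→6  → match P0@[29:29],P1@[25:29],P2@[28:29]
i=30 'c': node 6→1 (fail-walked)  → match P0@[30:30]
i=31 'a': node 1→0 (fail-walked)
i=32 'c': node 0→1  → match P0@[32:32]
i=33 'c': node 1→1 (fail-walked)  → match P0@[33:33]
i=34 'b': node 1→7 (fail-walked)
i=35 'b': node 7→7 (fail-walked)
i=36 'b': node 7→7 (fail-walked)
i=37 'c': node 7→8  → match P0@[37:37],P2@[36:37]

Matches: [[2,0],[2,2],[4,0],[4,2],[9,0],[9,1],[9,2],[15,0],[15,1],[15,2],[20,0],[20,1],[20,2],[22,0],[24,0],[24,2],[29,0],[29,1],[29,2],[30,0],[32,0],[33,0],[37,0],[37,2]]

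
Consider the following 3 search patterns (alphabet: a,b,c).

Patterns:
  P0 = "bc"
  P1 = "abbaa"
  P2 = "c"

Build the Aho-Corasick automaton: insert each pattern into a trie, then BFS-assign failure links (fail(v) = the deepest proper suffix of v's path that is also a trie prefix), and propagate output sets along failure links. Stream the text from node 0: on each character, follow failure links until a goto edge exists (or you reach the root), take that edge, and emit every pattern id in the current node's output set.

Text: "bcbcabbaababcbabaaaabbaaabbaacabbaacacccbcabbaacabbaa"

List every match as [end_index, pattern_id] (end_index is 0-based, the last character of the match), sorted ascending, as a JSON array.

Build:
Trie (insert patterns):
  n0 'ε': a→3 b→1 c→8
  n1 'b': c→2
  n2 'bc': ·  ←P0
  n3 'a': b→4
  n4 'ab': b→5
  n5 'abb': a→6
  n6 'abba': a→7
  n7 'abbaa': ·  ←P1
  n8 'c': ·  ←P2

Failure links (BFS by depth):
  fail(1) 'b': from fail(0)=0 chase 'b': 0 ⇒ 0;  out=∅∪out(0)=∅
  fail(3) 'a': from fail(0)=0 chase 'a': 0 ⇒ 0;  out=∅∪out(0)=∅
  fail(8) 'c': from fail(0)=0 chase 'c': 0 ⇒ 0;  out={2}∪out(0)={2}
  fail(2) 'bc': from fail(1)=0 chase 'c': 0 ⇒ 8;  out={0}∪out(8)={0,2}
  fail(4) 'ab': from fail(3)=0 chase 'b': 0 ⇒ 1;  out=∅∪out(1)=∅
  fail(5) 'abb': from fail(4)=1 chase 'b': 1→0 ⇒ 1;  out=∅∪out(1)=∅
  fail(6) 'abba': from fail(5)=1 chase 'a': 1→0 ⇒ 3;  out=∅∪out(3)=∅
  fail(7) 'abbaa': from fail(6)=3 chase 'a': 3→0 ⇒ 3;  out={1}∪out(3)={1}

Scan:
[0] read 'b'  n0⇒n1
[1] read 'c'  n1⇒n2  → match P0@[0:1],P2@[1:1]
[2] read 'b'  n2⇒n1 (fail-walked)
[3] read 'c'  n1⇒n2  → match P0@[2:3],P2@[3:3]
[4] read 'a'  n2⇒n3 (fail-walked)
[5] read 'b'  n3⇒n4
[6] read 'b'  n4⇒n5
[7] read 'a'  n5⇒n6
[8] read 'a'  n6⇒n7  → match P1@[4:8]
[9] read 'b'  n7⇒n4 (fail-walked)
[10] read 'a'  n4⇒n3 (fail-walked)
[11] read 'b'  n3⇒n4
[12] read 'c'  n4⇒n2 (fail-walked)  → match P0@[11:12],P2@[12:12]
[13] read 'b'  n2⇒n1 (fail-walked)
[14] read 'a'  n1⇒n3 (fail-walked)
[15] read 'b'  n3⇒n4
[16] read 'a'  n4⇒n3 (fail-walked)
[17] read 'a'  n3⇒n3 (fail-walked)
[18] read 'a'  n3⇒n3 (fail-walked)
[19] read 'a'  n3⇒n3 (fail-walked)
[20] read 'b'  n3⇒n4
[21] read 'b'  n4⇒n5
[22] read 'a'  n5⇒n6
[23] read 'a'  n6⇒n7  → match P1@[19:23]
[24] read 'a'  n7⇒n3 (fail-walked)
[25] read 'b'  n3⇒n4
[26] read 'b'  n4⇒n5
[27] read 'a'  n5⇒n6
[28] read 'a'  n6⇒n7  → match P1@[24:28]
[29] read 'c'  n7⇒n8 (fail-walked)  → match P2@[29:29]
[30] read 'a'  n8⇒n3 (fail-walked)
[31] read 'b'  n3⇒n4
[32] read 'b'  n4⇒n5
[33] read 'a'  n5⇒n6
[34] read 'a'  n6⇒n7  → match P1@[30:34]
[35] read 'c'  n7⇒n8 (fail-walked)  → match P2@[35:35]
[36] read 'a'  n8⇒n3 (fail-walked)
[37] read 'c'  n3⇒n8 (fail-walked)  → match P2@[37:37]
[38] read 'c'  n8⇒n8 (fail-walked)  → match P2@[38:38]
[39] read 'c'  n8⇒n8 (fail-walked)  → match P2@[39:39]
[40] read 'b'  n8⇒n1 (fail-walked)
[41] read 'c'  n1⇒n2  → match P0@[40:41],P2@[41:41]
[42] read 'a'  n2⇒n3 (fail-walked)
[43] read 'b'  n3⇒n4
[44] read 'b'  n4⇒n5
[45] read 'a'  n5⇒n6
[46] read 'a'  n6⇒n7  → match P1@[42:46]
[47] read 'c'  n7⇒n8 (fail-walked)  → match P2@[47:47]
[48] read 'a'  n8⇒n3 (fail-walked)
[49] read 'b'  n3⇒n4
[50] read 'b'  n4⇒n5
[51] read 'a'  n5⇒n6
[52] read 'a'  n6⇒n7  → match P1@[48:52]

All matches (sorted): [[1,0],[1,2],[3,0],[3,2],[8,1],[12,0],[12,2],[23,1],[28,1],[29,2],[34,1],[35,2],[37,2],[38,2],[39,2],[41,0],[41,2],[46,1],[47,2],[52,1]]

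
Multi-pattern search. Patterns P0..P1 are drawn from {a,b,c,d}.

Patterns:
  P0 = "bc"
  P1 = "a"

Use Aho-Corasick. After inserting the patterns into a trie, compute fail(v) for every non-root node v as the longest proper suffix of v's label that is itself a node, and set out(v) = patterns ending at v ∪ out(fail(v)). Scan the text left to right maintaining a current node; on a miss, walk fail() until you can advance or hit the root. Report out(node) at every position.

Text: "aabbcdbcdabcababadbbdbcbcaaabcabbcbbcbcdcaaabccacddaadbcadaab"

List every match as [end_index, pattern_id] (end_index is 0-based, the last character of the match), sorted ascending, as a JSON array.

Construct AC machine:
Trie (insert patterns):
  n0 'ε': a→3 b→1
  n1 'b': c→2
  n2 'bc': ·  [P0 ends]
  n3 'a': ·  [P1 ends]

Failure links (BFS by depth):
  n1('b'): parent n0 fail=0; on 'b' 0 → fail=0;  out ∅∪∅=∅
  n3('a'): parent n0 fail=0; on 'a' 0 → fail=0;  out {1}∪∅={1}
  n2('bc'): parent n1 fail=0; on 'c' 0 → fail=0;  out {0}∪∅={0}

Scan:
pos 0 'a': at 3  emit P1@[0:0]
pos 1 'a': at 3 (fail-walked)  emit P1@[1:1]
pos 2 'b': at 1 (fail-walked)
pos 3 'b': at 1 (fail-walked)
pos 4 'c': at 2  emit P0@[3:4]
pos 5 'd': at 0 (fail-walked)
pos 6 'b': at 1
pos 7 'c': at 2  emit P0@[6:7]
pos 8 'd': at 0 (fail-walked)
pos 9 'a': at 3  emit P1@[9:9]
pos 10 'b': at 1 (fail-walked)
pos 11 'c': at 2  emit P0@[10:11]
pos 12 'a': at 3 (fail-walked)  emit P1@[12:12]
pos 13 'b': at 1 (fail-walked)
pos 14 'a': at 3 (fail-walked)  emit P1@[14:14]
pos 15 'b': at 1 (fail-walked)
pos 16 'a': at 3 (fail-walked)  emit P1@[16:16]
pos 17 'd': at 0 (fail-walked)
pos 18 'b': at 1
pos 19 'b': at 1 (fail-walked)
pos 20 'd': at 0 (fail-walked)
pos 21 'b': at 1
pos 22 'c': at 2  emit P0@[21:22]
pos 23 'b': at 1 (fail-walked)
pos 24 'c': at 2  emit P0@[23:24]
pos 25 'a': at 3 (fail-walked)  emit P1@[25:25]
pos 26 'a': at 3 (fail-walked)  emit P1@[26:26]
pos 27 'a': at 3 (fail-walked)  emit P1@[27:27]
pos 28 'b': at 1 (fail-walked)
pos 29 'c': at 2  emit P0@[28:29]
pos 30 'a': at 3 (fail-walked)  emit P1@[30:30]
pos 31 'b': at 1 (fail-walked)
pos 32 'b': at 1 (fail-walked)
pos 33 'c': at 2  emit P0@[32:33]
pos 34 'b': at 1 (fail-walked)
pos 35 'b': at 1 (fail-walked)
pos 36 'c': at 2  emit P0@[35:36]
pos 37 'b': at 1 (fail-walked)
pos 38 'c': at 2  emit P0@[37:38]
pos 39 'd': at 0 (fail-walked)
pos 40 'c': at 0
pos 41 'a': at 3  emit P1@[41:41]
pos 42 'a': at 3 (fail-walked)  emit P1@[42:42]
pos 43 'a': at 3 (fail-walked)  emit P1@[43:43]
pos 44 'b': at 1 (fail-walked)
pos 45 'c': at 2  emit P0@[44:45]
pos 46 'c': at 0 (fail-walked)
pos 47 'a': at 3  emit P1@[47:47]
pos 48 'c': at 0 (fail-walked)
pos 49 'd': at 0
pos 50 'd': at 0
pos 51 'a': at 3  emit P1@[51:51]
pos 52 'a': at 3 (fail-walked)  emit P1@[52:52]
pos 53 'd': at 0 (fail-walked)
pos 54 'b': at 1
pos 55 'c': at 2  emit P0@[54:55]
pos 56 'a': at 3 (fail-walked)  emit P1@[56:56]
pos 57 'd': at 0 (fail-walked)
pos 58 'a': at 3  emit P1@[58:58]
pos 59 'a': at 3 (fail-walked)  emit P1@[59:59]
pos 60 'b': at 1 (fail-walked)

All matches (sorted): [[0,1],[1,1],[4,0],[7,0],[9,1],[11,0],[12,1],[14,1],[16,1],[22,0],[24,0],[25,1],[26,1],[27,1],[29,0],[30,1],[33,0],[36,0],[38,0],[41,1],[42,1],[43,1],[45,0],[47,1],[51,1],[52,1],[55,0],[56,1],[58,1],[59,1]]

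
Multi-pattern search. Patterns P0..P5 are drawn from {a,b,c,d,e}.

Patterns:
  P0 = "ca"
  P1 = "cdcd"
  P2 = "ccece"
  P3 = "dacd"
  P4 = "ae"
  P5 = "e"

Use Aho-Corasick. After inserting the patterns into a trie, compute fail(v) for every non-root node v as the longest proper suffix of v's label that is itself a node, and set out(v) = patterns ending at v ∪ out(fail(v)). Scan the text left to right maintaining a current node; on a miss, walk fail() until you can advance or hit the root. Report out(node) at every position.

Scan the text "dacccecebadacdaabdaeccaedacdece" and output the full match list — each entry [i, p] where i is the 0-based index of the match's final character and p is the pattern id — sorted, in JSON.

Build automaton:
Trie (insert patterns):
  n0 'ε': a→14 c→1 d→10 e→16
  n1 'c': a→2 c→6 d→3
  n2 'ca': ·  ←P0
  n3 'cd': c→4
  n4 'cdc': d→5
  n5 'cdcd': ·  ←P1
  n6 'cc': e→7
  n7 'cce': c→8
  n8 'ccec': e→9
  n9 'ccece': ·  ←P2
  n10 'd': a→11
  n11 'da': c→12
  n12 'dac': d→13
  n13 'dacd': ·  ←P3
  n14 'a': e→15
  n15 'ae': ·  ←P4
  n16 'e': ·  ←P5

Failure links (BFS by depth):
  fail(1) 'c': from fail(0)=0 chase 'c': 0 ⇒ 0;  out=∅∪out(0)=∅
  fail(10) 'd': from fail(0)=0 chase 'd': 0 ⇒ 0;  out=∅∪out(0)=∅
  fail(14) 'a': from fail(0)=0 chase 'a': 0 ⇒ 0;  out=∅∪out(0)=∅
  fail(16) 'e': from fail(0)=0 chase 'e': 0 ⇒ 0;  out={5}∪out(0)={5}
  fail(2) 'ca': from fail(1)=0 chase 'a': 0 ⇒ 14;  out={0}∪out(14)={0}
  fail(3) 'cd': from fail(1)=0 chase 'd': 0 ⇒ 10;  out=∅∪out(10)=∅
  fail(6) 'cc': from fail(1)=0 chase 'c': 0 ⇒ 1;  out=∅∪out(1)=∅
  fail(11) 'da': from fail(10)=0 chase 'a': 0 ⇒ 14;  out=∅∪out(14)=∅
  fail(15) 'ae': from fail(14)=0 chase 'e': 0 ⇒ 16;  out={4}∪out(16)={4,5}
  fail(4) 'cdc': from fail(3)=10 chase 'c': 10→0 ⇒ 1;  out=∅∪out(1)=∅
  fail(7) 'cce': from fail(6)=1 chase 'e': 1→0 ⇒ 16;  out=∅∪out(16)={5}
  fail(12) 'dac': from fail(11)=14 chase 'c': 14→0 ⇒ 1;  out=∅∪out(1)=∅
  fail(5) 'cdcd': from fail(4)=1 chase 'd': 1 ⇒ 3;  out={1}∪out(3)={1}
  fail(8) 'ccec': from fail(7)=16 chase 'c': 16→0 ⇒ 1;  out=∅∪out(1)=∅
  fail(13) 'dacd': from fail(12)=1 chase 'd': 1 ⇒ 3;  out={3}∪out(3)={3}
  fail(9) 'ccece': from fail(8)=1 chase 'e': 1→0 ⇒ 16;  out={2}∪out(16)={2,5}

Text stream:
i=0 'd': node 0→10
i=1 'a': node 10→11
i=2 'c': node 11→12
i=3 'c': node 12→6 (via fail)
i=4 'c': node 6→6 (via fail)
i=5 'e': node 6→7  → match P5@[5:5]
i=6 'c': node 7→8
i=7 'e': node 8→9  → match P2@[3:7],P5@[7:7]
i=8 'b': node 9→0 (via fail)
i=9 'a': node 0→14
i=10 'd': node 14→10 (via fail)
i=11 'a': node 10→11
i=12 'c': node 11→12
i=13 'd': node 12→13  → match P3@[10:13]
i=14 'a': node 13→11 (via fail)
i=15 'a': node 11→14 (via fail)
i=16 'b': node 14→0 (via fail)
i=17 'd': node 0→10
i=18 'a': node 10→11
i=19 'e': node 11→15 (via fail)  → match P4@[18:19],P5@[19:19]
i=20 'c': node 15→1 (via fail)
i=21 'c': node 1→6
i=22 'a': node 6→2 (via fail)  → match P0@[21:22]
i=23 'e': node 2→15 (via fail)  → match P4@[22:23],P5@[23:23]
i=24 'd': node 15→10 (via fail)
i=25 'a': node 10→11
i=26 'c': node 11→12
i=27 'd': node 12→13  → match P3@[24:27]
i=28 'e': node 13→16 (via fail)  → match P5@[28:28]
i=29 'c': node 16→1 (via fail)
i=30 'e': node 1→16 (via fail)  → match P5@[30:30]

All matches (sorted): [[5,5],[7,2],[7,5],[13,3],[19,4],[19,5],[22,0],[23,4],[23,5],[27,3],[28,5],[30,5]]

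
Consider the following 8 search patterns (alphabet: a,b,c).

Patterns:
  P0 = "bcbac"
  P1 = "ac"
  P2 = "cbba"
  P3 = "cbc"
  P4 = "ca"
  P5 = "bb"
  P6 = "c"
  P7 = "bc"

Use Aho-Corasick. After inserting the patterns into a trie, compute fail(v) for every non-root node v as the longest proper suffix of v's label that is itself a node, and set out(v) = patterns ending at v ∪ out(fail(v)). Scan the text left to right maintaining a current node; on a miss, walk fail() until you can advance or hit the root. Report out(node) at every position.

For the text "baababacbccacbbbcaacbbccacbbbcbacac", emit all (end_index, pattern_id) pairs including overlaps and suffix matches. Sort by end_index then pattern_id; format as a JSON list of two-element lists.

Build automaton:
Trie (insert patterns):
  n0 'ε': a→6 b→1 c→8
  n1 'b': b→14 c→2
  n2 'bc': b→3  ←P7
  n3 'bcb': a→4
  n4 'bcba': c→5
  n5 'bcbac': ·  ←P0
  n6 'a': c→7
  n7 'ac': ·  ←P1
  n8 'c': a→13 b→9  ←P6
  n9 'cb': b→10 c→12
  n10 'cbb': a→11
  n11 'cbba': ·  ←P2
  n12 'cbc': ·  ←P3
  n13 'ca': ·  ←P4
  n14 'bb': ·  ←P5

Failure links (BFS by depth):
  fail(1) 'b': from fail(0)=0 chase 'b': 0 ⇒ 0;  out=∅∪out(0)=∅
  fail(6) 'a': from fail(0)=0 chase 'a': 0 ⇒ 0;  out=∅∪out(0)=∅
  fail(8) 'c': from fail(0)=0 chase 'c': 0 ⇒ 0;  out={6}∪out(0)={6}
  fail(2) 'bc': from fail(1)=0 chase 'c': 0 ⇒ 8;  out={7}∪out(8)={6,7}
  fail(7) 'ac': from fail(6)=0 chase 'c': 0 ⇒ 8;  out={1}∪out(8)={1,6}
  fail(9) 'cb': from fail(8)=0 chase 'b': 0 ⇒ 1;  out=∅∪out(1)=∅
  fail(13) 'ca': from fail(8)=0 chase 'a': 0 ⇒ 6;  out={4}∪out(6)={4}
  fail(14) 'bb': from fail(1)=0 chase 'b': 0 ⇒ 1;  out={5}∪out(1)={5}
  fail(3) 'bcb': from fail(2)=8 chase 'b': 8 ⇒ 9;  out=∅∪out(9)=∅
  fail(10) 'cbb': from fail(9)=1 chase 'b': 1 ⇒ 14;  out=∅∪out(14)={5}
  fail(12) 'cbc': from fail(9)=1 chase 'c': 1 ⇒ 2;  out={3}∪out(2)={3,6,7}
  fail(4) 'bcba': from fail(3)=9 chase 'a': 9→1→0 ⇒ 6;  out=∅∪out(6)=∅
  fail(11) 'cbba': from fail(10)=14 chase 'a': 14→1→0 ⇒ 6;  out={2}∪out(6)={2}
  fail(5) 'bcbac': from fail(4)=6 chase 'c': 6 ⇒ 7;  out={0}∪out(7)={0,1,6}

Run:
i=0 'b': node 0→1
i=1 'a': node 1→6 ·f
i=2 'a': node 6→6 ·f
i=3 'b': node 6→1 ·f
i=4 'a': node 1→6 ·f
i=5 'b': node 6→1 ·f
i=6 'a': node 1→6 ·f
i=7 'c': node 6→7  emit P1@[6:7],P6@[7:7]
i=8 'b': node 7→9 ·f
i=9 'c': node 9→12  emit P3@[7:9],P6@[9:9],P7@[8:9]
i=10 'c': node 12→8 ·f  emit P6@[10:10]
i=11 'a': node 8→13  emit P4@[10:11]
i=12 'c': node 13→7 ·f  emit P1@[11:12],P6@[12:12]
i=13 'b': node 7→9 ·f
i=14 'b': node 9→10  emit P5@[13:14]
i=15 'b': node 10→14 ·f  emit P5@[14:15]
i=16 'c': node 14→2 ·f  emit P6@[16:16],P7@[15:16]
i=17 'a': node 2→13 ·f  emit P4@[16:17]
i=18 'a': node 13→6 ·f
i=19 'c': node 6→7  emit P1@[18:19],P6@[19:19]
i=20 'b': node 7→9 ·f
i=21 'b': node 9→10  emit P5@[20:21]
i=22 'c': node 10→2 ·f  emit P6@[22:22],P7@[21:22]
i=23 'c': node 2→8 ·f  emit P6@[23:23]
i=24 'a': node 8→13  emit P4@[23:24]
i=25 'c': node 13→7 ·f  emit P1@[24:25],P6@[25:25]
i=26 'b': node 7→9 ·f
i=27 'b': node 9→10  emit P5@[26:27]
i=28 'b': node 10→14 ·f  emit P5@[27:28]
i=29 'c': node 14→2 ·f  emit P6@[29:29],P7@[28:29]
i=30 'b': node 2→3
i=31 'a': node 3→4
i=32 'c': node 4→5  emit P0@[28:32],P1@[31:32],P6@[32:32]
i=33 'a': node 5→13 ·f  emit P4@[32:33]
i=34 'c': node 13→7 ·f  emit P1@[33:34],P6@[34:34]

Result: [[7,1],[7,6],[9,3],[9,6],[9,7],[10,6],[11,4],[12,1],[12,6],[14,5],[15,5],[16,6],[16,7],[17,4],[19,1],[19,6],[21,5],[22,6],[22,7],[23,6],[24,4],[25,1],[25,6],[27,5],[28,5],[29,6],[29,7],[32,0],[32,1],[32,6],[33,4],[34,1],[34,6]]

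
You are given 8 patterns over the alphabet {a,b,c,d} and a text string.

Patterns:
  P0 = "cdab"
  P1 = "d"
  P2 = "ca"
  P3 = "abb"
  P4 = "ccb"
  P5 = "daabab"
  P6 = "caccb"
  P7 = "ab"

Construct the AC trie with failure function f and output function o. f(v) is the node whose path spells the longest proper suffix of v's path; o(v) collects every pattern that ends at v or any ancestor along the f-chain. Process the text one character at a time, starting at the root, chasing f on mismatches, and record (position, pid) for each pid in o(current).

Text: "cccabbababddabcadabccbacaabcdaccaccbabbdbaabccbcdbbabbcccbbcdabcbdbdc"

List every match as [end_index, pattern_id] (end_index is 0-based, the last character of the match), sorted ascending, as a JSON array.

Build automaton:
Trie nodes:
  n0 'ε': a→7 c→1 d→5
  n1 'c': a→6 c→10 d→2
  n2 'cd': a→3
  n3 'cda': b→4
  n4 'cdab': ·  ←P0
  n5 'd': a→12  ←P1
  n6 'ca': c→17  ←P2
  n7 'a': b→8
  n8 'ab': b→9  ←P7
  n9 'abb': ·  ←P3
  n10 'cc': b→11
  n11 'ccb': ·  ←P4
  n12 'da': a→13
  n13 'daa': b→14
  n14 'daab': a→15
  n15 'daaba': b→16
  n16 'daabab': ·  ←P5
  n17 'cac': c→18
  n18 'cacc': b→19
  n19 'caccb': ·  ←P6

BFS fail/out derivation:
  n1('c'): parent n0 fail=0; on 'c' 0 → fail=0;  out ∅∪∅=∅
  n5('d'): parent n0 fail=0; on 'd' 0 → fail=0;  out {1}∪∅={1}
  n7('a'): parent n0 fail=0; on 'a' 0 → fail=0;  out ∅∪∅=∅
  n2('cd'): parent n1 fail=0; on 'd' 0 → fail=5;  out ∅∪{1}={1}
  n6('ca'): parent n1 fail=0; on 'a' 0 → fail=7;  out {2}∪∅={2}
  n8('ab'): parent n7 fail=0; on 'b' 0 → fail=0;  out {7}∪∅={7}
  n10('cc'): parent n1 fail=0; on 'c' 0 → fail=1;  out ∅∪∅=∅
  n12('da'): parent n5 fail=0; on 'a' 0 → fail=7;  out ∅∪∅=∅
  n3('cda'): parent n2 fail=5; on 'a' 5 → fail=12;  out ∅∪∅=∅
  n9('abb'): parent n8 fail=0; on 'b' 0 → fail=0;  out {3}∪∅={3}
  n11('ccb'): parent n10 fail=1; on 'b' 1→0 → fail=0;  out {4}∪∅={4}
  n13('daa'): parent n12 fail=7; on 'a' 7→0 → fail=7;  out ∅∪∅=∅
  n17('cac'): parent n6 fail=7; on 'c' 7→0 → fail=1;  out ∅∪∅=∅
  n4('cdab'): parent n3 fail=12; on 'b' 12→7 → fail=8;  out {0}∪{7}={0,7}
  n14('daab'): parent n13 fail=7; on 'b' 7 → fail=8;  out ∅∪{7}={7}
  n18('cacc'): parent n17 fail=1; on 'c' 1 → fail=10;  out ∅∪∅=∅
  n15('daaba'): parent n14 fail=8; on 'a' 8→0 → fail=7;  out ∅∪∅=∅
  n19('caccb'): parent n18 fail=10; on 'b' 10 → fail=11;  out {6}∪{4}={4,6}
  n16('daabab'): parent n15 fail=7; on 'b' 7 → fail=8;  out {5}∪{7}={5,7}

Run:
pos 0 'c': at 1
pos 1 'c': at 10
pos 2 'c': at 10 ·f
pos 3 'a': at 6 ·f  emit P2@[2:3]
pos 4 'b': at 8 ·f  emit P7@[3:4]
pos 5 'b': at 9  emit P3@[3:5]
pos 6 'a': at 7 ·f
pos 7 'b': at 8  emit P7@[6:7]
pos 8 'a': at 7 ·f
pos 9 'b': at 8  emit P7@[8:9]
pos 10 'd': at 5 ·f  emit P1@[10:10]
pos 11 'd': at 5 ·f  emit P1@[11:11]
pos 12 'a': at 12
pos 13 'b': at 8 ·f  emit P7@[12:13]
pos 14 'c': at 1 ·f
pos 15 'a': at 6  emit P2@[14:15]
pos 16 'd': at 5 ·f  emit P1@[16:16]
pos 17 'a': at 12
pos 18 'b': at 8 ·f  emit P7@[17:18]
pos 19 'c': at 1 ·f
pos 20 'c': at 10
pos 21 'b': at 11  emit P4@[19:21]
pos 22 'a': at 7 ·f
pos 23 'c': at 1 ·f
pos 24 'a': at 6  emit P2@[23:24]
pos 25 'a': at 7 ·f
pos 26 'b': at 8  emit P7@[25:26]
pos 27 'c': at 1 ·f
pos 28 'd': at 2  emit P1@[28:28]
pos 29 'a': at 3
pos 30 'c': at 1 ·f
pos 31 'c': at 10
pos 32 'a': at 6 ·f  emit P2@[31:32]
pos 33 'c': at 17
pos 34 'c': at 18
pos 35 'b': at 19  emit P4@[33:35],P6@[31:35]
pos 36 'a': at 7 ·f
pos 37 'b': at 8  emit P7@[36:37]
pos 38 'b': at 9  emit P3@[36:38]
pos 39 'd': at 5 ·f  emit P1@[39:39]
pos 40 'b': at 0 ·f
pos 41 'a': at 7
pos 42 'a': at 7 ·f
pos 43 'b': at 8  emit P7@[42:43]
pos 44 'c': at 1 ·f
pos 45 'c': at 10
pos 46 'b': at 11  emit P4@[44:46]
pos 47 'c': at 1 ·f
pos 48 'd': at 2  emit P1@[48:48]
pos 49 'b': at 0 ·f
pos 50 'b': at 0
pos 51 'a': at 7
pos 52 'b': at 8  emit P7@[51:52]
pos 53 'b': at 9  emit P3@[51:53]
pos 54 'c': at 1 ·f
pos 55 'c': at 10
pos 56 'c': at 10 ·f
pos 57 'b': at 11  emit P4@[55:57]
pos 58 'b': at 0 ·f
pos 59 'c': at 1
pos 60 'd': at 2  emit P1@[60:60]
pos 61 'a': at 3
pos 62 'b': at 4  emit P0@[59:62],P7@[61:62]
pos 63 'c': at 1 ·f
pos 64 'b': at 0 ·f
pos 65 'd': at 5  emit P1@[65:65]
pos 66 'b': at 0 ·f
pos 67 'd': at 5  emit P1@[67:67]
pos 68 'c': at 1 ·f

Matches: [[3,2],[4,7],[5,3],[7,7],[9,7],[10,1],[11,1],[13,7],[15,2],[16,1],[18,7],[21,4],[24,2],[26,7],[28,1],[32,2],[35,4],[35,6],[37,7],[38,3],[39,1],[43,7],[46,4],[48,1],[52,7],[53,3],[57,4],[60,1],[62,0],[62,7],[65,1],[67,1]]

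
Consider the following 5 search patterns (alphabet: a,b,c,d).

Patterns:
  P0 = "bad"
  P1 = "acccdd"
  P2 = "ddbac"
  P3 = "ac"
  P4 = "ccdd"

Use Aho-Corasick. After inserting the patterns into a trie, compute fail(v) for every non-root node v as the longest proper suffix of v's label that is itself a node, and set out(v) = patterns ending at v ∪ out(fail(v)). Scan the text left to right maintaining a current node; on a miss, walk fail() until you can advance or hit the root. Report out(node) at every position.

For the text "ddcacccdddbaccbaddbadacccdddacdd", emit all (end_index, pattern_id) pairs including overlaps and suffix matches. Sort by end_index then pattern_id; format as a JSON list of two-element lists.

Construct AC machine:
Trie (insert patterns):
  0='ε' goto a→4 b→1 c→15 d→10
  1='b' goto a→2
  2='ba' goto d→3
  3='bad' goto ·  [P0 ends]
  4='a' goto c→5
  5='ac' goto c→6  [P3 ends]
  6='acc' goto c→7
  7='accc' goto d→8
  8='acccd' goto d→9
  9='acccdd' goto ·  [P1 ends]
  10='d' goto d→11
  11='dd' goto b→12
  12='ddb' goto a→13
  13='ddba' goto c→14
  14='ddbac' goto ·  [P2 ends]
  15='c' goto c→16
  16='cc' goto d→17
  17='ccd' goto d→18
  18='ccdd' goto ·  [P4 ends]

BFS fail/out derivation:
  fail(1) 'b': from fail(0)=0 chase 'b': 0 ⇒ 0;  out=∅∪out(0)=∅
  fail(4) 'a': from fail(0)=0 chase 'a': 0 ⇒ 0;  out=∅∪out(0)=∅
  fail(10) 'd': from fail(0)=0 chase 'd': 0 ⇒ 0;  out=∅∪out(0)=∅
  fail(15) 'c': from fail(0)=0 chase 'c': 0 ⇒ 0;  out=∅∪out(0)=∅
  fail(2) 'ba': from fail(1)=0 chase 'a': 0 ⇒ 4;  out=∅∪out(4)=∅
  fail(5) 'ac': from fail(4)=0 chase 'c': 0 ⇒ 15;  out={3}∪out(15)={3}
  fail(11) 'dd': from fail(10)=0 chase 'd': 0 ⇒ 10;  out=∅∪out(10)=∅
  fail(16) 'cc': from fail(15)=0 chase 'c': 0 ⇒ 15;  out=∅∪out(15)=∅
  fail(3) 'bad': from fail(2)=4 chase 'd': 4→0 ⇒ 10;  out={0}∪out(10)={0}
  fail(6) 'acc': from fail(5)=15 chase 'c': 15 ⇒ 16;  out=∅∪out(16)=∅
  fail(12) 'ddb': from fail(11)=10 chase 'b': 10→0 ⇒ 1;  out=∅∪out(1)=∅
  fail(17) 'ccd': from fail(16)=15 chase 'd': 15→0 ⇒ 10;  out=∅∪out(10)=∅
  fail(7) 'accc': from fail(6)=16 chase 'c': 16→15 ⇒ 16;  out=∅∪out(16)=∅
  fail(13) 'ddba': from fail(12)=1 chase 'a': 1 ⇒ 2;  out=∅∪out(2)=∅
  fail(18) 'ccdd': from fail(17)=10 chase 'd': 10 ⇒ 11;  out={4}∪out(11)={4}
  fail(8) 'acccd': from fail(7)=16 chase 'd': 16 ⇒ 17;  out=∅∪out(17)=∅
  fail(14) 'ddbac': from fail(13)=2 chase 'c': 2→4 ⇒ 5;  out={2}∪out(5)={2,3}
  fail(9) 'acccdd': from fail(8)=17 chase 'd': 17 ⇒ 18;  out={1}∪out(18)={1,4}

Scan:
i=0 'd': node 0→10
i=1 'd': node 10→11
i=2 'c': node 11→15 (via fail)
i=3 'a': node 15→4 (via fail)
i=4 'c': node 4→5  emit P3@[3:4]
i=5 'c': node 5→6
i=6 'c': node 6→7
i=7 'd': node 7→8
i=8 'd': node 8→9  emit P1@[3:8],P4@[5:8]
i=9 'd': node 9→11 (via fail)
i=10 'b': node 11→12
i=11 'a': node 12→13
i=12 'c': node 13→14  emit P2@[8:12],P3@[11:12]
i=13 'c': node 14→6 (via fail)
i=14 'b': node 6→1 (via fail)
i=15 'a': node 1→2
i=16 'd': node 2→3  emit P0@[14:16]
i=17 'd': node 3→11 (via fail)
i=18 'b': node 11→12
i=19 'a': node 12→13
i=20 'd': node 13→3 (via fail)  emit P0@[18:20]
i=21 'a': node 3→4 (via fail)
i=22 'c': node 4→5  emit P3@[21:22]
i=23 'c': node 5→6
i=24 'c': node 6→7
i=25 'd': node 7→8
i=26 'd': node 8→9  emit P1@[21:26],P4@[23:26]
i=27 'd': node 9→11 (via fail)
i=28 'a': node 11→4 (via fail)
i=29 'c': node 4→5  emit P3@[28:29]
i=30 'd': node 5→10 (via fail)
i=31 'd': node 10→11

Result: [[4,3],[8,1],[8,4],[12,2],[12,3],[16,0],[20,0],[22,3],[26,1],[26,4],[29,3]]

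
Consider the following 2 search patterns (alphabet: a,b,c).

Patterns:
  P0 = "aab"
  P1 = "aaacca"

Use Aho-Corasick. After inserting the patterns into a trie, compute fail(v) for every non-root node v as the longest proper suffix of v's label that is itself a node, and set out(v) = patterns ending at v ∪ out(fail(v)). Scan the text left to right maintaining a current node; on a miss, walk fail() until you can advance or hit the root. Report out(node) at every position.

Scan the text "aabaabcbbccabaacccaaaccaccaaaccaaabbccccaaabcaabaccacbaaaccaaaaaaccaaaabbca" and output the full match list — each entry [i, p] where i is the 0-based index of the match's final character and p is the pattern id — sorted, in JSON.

Build automaton:
Trie nodes:
  n0 'ε': a→1
  n1 'a': a→2
  n2 'aa': a→4 b→3
  n3 'aab': ·  ←P0
  n4 'aaa': c→5
  n5 'aaac': c→6
  n6 'aaacc': a→7
  n7 'aaacca': ·  ←P1

Failure links (BFS by depth):
  n1('a'): parent n0 fail=0; on 'a' 0 → fail=0;  out ∅∪∅=∅
  n2('aa'): parent n1 fail=0; on 'a' 0 → fail=1;  out ∅∪∅=∅
  n3('aab'): parent n2 fail=1; on 'b' 1→0 → fail=0;  out {0}∪∅={0}
  n4('aaa'): parent n2 fail=1; on 'a' 1 → fail=2;  out ∅∪∅=∅
  n5('aaac'): parent n4 fail=2; on 'c' 2→1→0 → fail=0;  out ∅∪∅=∅
  n6('aaacc'): parent n5 fail=0; on 'c' 0 → fail=0;  out ∅∪∅=∅
  n7('aaacca'): parent n6 fail=0; on 'a' 0 → fail=1;  out {1}∪∅={1}

Scan:
i=0 'a': node 0→1
i=1 'a': node 1→2
i=2 'b': node 2→3  ** P0@[0:2]
i=3 'a': node 3→1 (fail-walked)
i=4 'a': node 1→2
i=5 'b': node 2→3  ** P0@[3:5]
i=6 'c': node 3→0 (fail-walked)
i=7 'b': node 0→0
i=8 'b': node 0→0
i=9 'c': node 0→0
i=10 'c': node 0→0
i=11 'a': node 0→1
i=12 'b': node 1→0 (fail-walked)
i=13 'a': node 0→1
i=14 'a': node 1→2
i=15 'c': node 2→0 (fail-walked)
i=16 'c': node 0→0
i=17 'c': node 0→0
i=18 'a': node 0→1
i=19 'a': node 1→2
i=20 'a': node 2→4
i=21 'c': node 4→5
i=22 'c': node 5→6
i=23 'a': node 6→7  ** P1@[18:23]
i=24 'c': node 7→0 (fail-walked)
i=25 'c': node 0→0
i=26 'a': node 0→1
i=27 'a': node 1→2
i=28 'a': node 2→4
i=29 'c': node 4→5
i=30 'c': node 5→6
i=31 'a': node 6→7  ** P1@[26:31]
i=32 'a': node 7→2 (fail-walked)
i=33 'a': node 2→4
i=34 'b': node 4→3 (fail-walked)  ** P0@[32:34]
i=35 'b': node 3→0 (fail-walked)
i=36 'c': node 0→0
i=37 'c': node 0→0
i=38 'c': node 0→0
i=39 'c': node 0→0
i=40 'a': node 0→1
i=41 'a': node 1→2
i=42 'a': node 2→4
i=43 'b': node 4→3 (fail-walked)  ** P0@[41:43]
i=44 'c': node 3→0 (fail-walked)
i=45 'a': node 0→1
i=46 'a': node 1→2
i=47 'b': node 2→3  ** P0@[45:47]
i=48 'a': node 3→1 (fail-walked)
i=49 'c': node 1→0 (fail-walked)
i=50 'c': node 0→0
i=51 'a': node 0→1
i=52 'c': node 1→0 (fail-walked)
i=53 'b': node 0→0
i=54 'a': node 0→1
i=55 'a': node 1→2
i=56 'a': node 2→4
i=57 'c': node 4→5
i=58 'c': node 5→6
i=59 'a': node 6→7  ** P1@[54:59]
i=60 'a': node 7→2 (fail-walked)
i=61 'a': node 2→4
i=62 'a': node 4→4 (fail-walked)
i=63 'a': node 4→4 (fail-walked)
i=64 'a': node 4→4 (fail-walked)
i=65 'c': node 4→5
i=66 'c': node 5→6
i=67 'a': node 6→7  ** P1@[62:67]
i=68 'a': node 7→2 (fail-walked)
i=69 'a': node 2→4
i=70 'a': node 4→4 (fail-walked)
i=71 'b': node 4→3 (fail-walked)  ** P0@[69:71]
i=72 'b': node 3→0 (fail-walked)
i=73 'c': node 0→0
i=74 'a': node 0→1

Result: [[2,0],[5,0],[23,1],[31,1],[34,0],[43,0],[47,0],[59,1],[67,1],[71,0]]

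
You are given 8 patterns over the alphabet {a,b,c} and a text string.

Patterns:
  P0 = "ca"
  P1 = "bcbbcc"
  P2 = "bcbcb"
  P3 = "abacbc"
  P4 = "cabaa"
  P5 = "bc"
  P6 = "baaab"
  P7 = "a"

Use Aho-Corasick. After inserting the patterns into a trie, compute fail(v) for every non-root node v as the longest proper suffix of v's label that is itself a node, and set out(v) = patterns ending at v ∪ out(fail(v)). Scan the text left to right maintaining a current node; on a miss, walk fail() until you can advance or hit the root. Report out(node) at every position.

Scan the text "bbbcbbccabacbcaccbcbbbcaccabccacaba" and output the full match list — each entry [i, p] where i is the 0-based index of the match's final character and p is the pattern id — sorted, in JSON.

Build automaton:
Trie nodes:
  0='ε' goto a→11 b→3 c→1
  1='c' goto a→2
  2='ca' goto b→17  ←P0
  3='b' goto a→20 c→4
  4='bc' goto b→5  ←P5
  5='bcb' goto b→6 c→9
  6='bcbb' goto c→7
  7='bcbbc' goto c→8
  8='bcbbcc' goto ·  ←P1
  9='bcbc' goto b→10
  10='bcbcb' goto ·  ←P2
  11='a' goto b→12  ←P7
  12='ab' goto a→13
  13='aba' goto c→14
  14='abac' goto b→15
  15='abacb' goto c→16
  16='abacbc' goto ·  ←P3
  17='cab' goto a→18
  18='caba' goto a→19
  19='cabaa' goto ·  ←P4
  20='ba' goto a→21
  21='baa' goto a→22
  22='baaa' goto b→23
  23='baaab' goto ·  ←P6

BFS fail/out derivation:
  n1('c'): parent n0 fail=0; on 'c' 0 → fail=0;  out ∅∪∅=∅
  n3('b'): parent n0 fail=0; on 'b' 0 → fail=0;  out ∅∪∅=∅
  n11('a'): parent n0 fail=0; on 'a' 0 → fail=0;  out {7}∪∅={7}
  n2('ca'): parent n1 fail=0; on 'a' 0 → fail=11;  out {0}∪{7}={0,7}
  n4('bc'): parent n3 fail=0; on 'c' 0 → fail=1;  out {5}∪∅={5}
  n12('ab'): parent n11 fail=0; on 'b' 0 → fail=3;  out ∅∪∅=∅
  n20('ba'): parent n3 fail=0; on 'a' 0 → fail=11;  out ∅∪{7}={7}
  n5('bcb'): parent n4 fail=1; on 'b' 1→0 → fail=3;  out ∅∪∅=∅
  n13('aba'): parent n12 fail=3; on 'a' 3 → fail=20;  out ∅∪{7}={7}
  n17('cab'): parent n2 fail=11; on 'b' 11 → fail=12;  out ∅∪∅=∅
  n21('baa'): parent n20 fail=11; on 'a' 11→0 → fail=11;  out ∅∪{7}={7}
  n6('bcbb'): parent n5 fail=3; on 'b' 3→0 → fail=3;  out ∅∪∅=∅
  n9('bcbc'): parent n5 fail=3; on 'c' 3 → fail=4;  out ∅∪{5}={5}
  n14('abac'): parent n13 fail=20; on 'c' 20→11→0 → fail=1;  out ∅∪∅=∅
  n18('caba'): parent n17 fail=12; on 'a' 12 → fail=13;  out ∅∪{7}={7}
  n22('baaa'): parent n21 fail=11; on 'a' 11→0 → fail=11;  out ∅∪{7}={7}
  n7('bcbbc'): parent n6 fail=3; on 'c' 3 → fail=4;  out ∅∪{5}={5}
  n10('bcbcb'): parent n9 fail=4; on 'b' 4 → fail=5;  out {2}∪∅={2}
  n15('abacb'): parent n14 fail=1; on 'b' 1→0 → fail=3;  out ∅∪∅=∅
  n19('cabaa'): parent n18 fail=13; on 'a' 13→20 → fail=21;  out {4}∪{7}={4,7}
  n23('baaab'): parent n22 fail=11; on 'b' 11 → fail=12;  out {6}∪∅={6}
  n8('bcbbcc'): parent n7 fail=4; on 'c' 4→1→0 → fail=1;  out {1}∪∅={1}
  n16('abacbc'): parent n15 fail=3; on 'c' 3 → fail=4;  out {3}∪{5}={3,5}

Run:
i=0 'b': node 0→3
i=1 'b': node 3→3 (via fail)
i=2 'b': node 3→3 (via fail)
i=3 'c': node 3→4  emit P5@[2:3]
i=4 'b': node 4→5
i=5 'b': node 5→6
i=6 'c': node 6→7  emit P5@[5:6]
i=7 'c': node 7→8  emit P1@[2:7]
i=8 'a': node 8→2 (via fail)  emit P0@[7:8],P7@[8:8]
i=9 'b': node 2→17
i=10 'a': node 17→18  emit P7@[10:10]
i=11 'c': node 18→14 (via fail)
i=12 'b': node 14→15
i=13 'c': node 15→16  emit P3@[8:13],P5@[12:13]
i=14 'a': node 16→2 (via fail)  emit P0@[13:14],P7@[14:14]
i=15 'c': node 2→1 (via fail)
i=16 'c': node 1→1 (via fail)
i=17 'b': node 1→3 (via fail)
i=18 'c': node 3→4  emit P5@[17:18]
i=19 'b': node 4→5
i=20 'b': node 5→6
i=21 'b': node 6→3 (via fail)
i=22 'c': node 3→4  emit P5@[21:22]
i=23 'a': node 4→2 (via fail)  emit P0@[22:23],P7@[23:23]
i=24 'c': node 2→1 (via fail)
i=25 'c': node 1→1 (via fail)
i=26 'a': node 1→2  emit P0@[25:26],P7@[26:26]
i=27 'b': node 2→17
i=28 'c': node 17→4 (via fail)  emit P5@[27:28]
i=29 'c': node 4→1 (via fail)
i=30 'a': node 1→2  emit P0@[29:30],P7@[30:30]
i=31 'c': node 2→1 (via fail)
i=32 'a': node 1→2  emit P0@[31:32],P7@[32:32]
i=33 'b': node 2→17
i=34 'a': node 17→18  emit P7@[34:34]

All matches (sorted): [[3,5],[6,5],[7,1],[8,0],[8,7],[10,7],[13,3],[13,5],[14,0],[14,7],[18,5],[22,5],[23,0],[23,7],[26,0],[26,7],[28,5],[30,0],[30,7],[32,0],[32,7],[34,7]]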